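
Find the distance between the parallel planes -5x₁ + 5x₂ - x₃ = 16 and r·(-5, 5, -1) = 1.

Both planes have normal n = (-5, 5, -1), |n| = √51. Any point on the first plane is at distance |1 − 16|/|n| = 15/√51 from the second.

15/√51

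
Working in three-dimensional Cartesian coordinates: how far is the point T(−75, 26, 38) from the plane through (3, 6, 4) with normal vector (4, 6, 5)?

22/√77

The plane has equation n·(r − (3, 6, 4)) = 0, i.e. n·r = 68.
Then n·(−75, 26, 38) − 68 = −22.
|n| = √(16 + 36 + 25) = √77, so the distance is |-22|/√77 = 2√77/7.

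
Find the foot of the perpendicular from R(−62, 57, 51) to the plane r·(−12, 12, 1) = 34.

(-2, -3, 46)

The perpendicular from R has direction n = (−12, 12, 1): r = (−62, 57, 51) + μ(−12, 12, 1).
Substitute into the plane: n·(R + μn) = 34 gives 1479 + 289μ = 34, so μ = -5.
Foot = (−62, 57, 51) + (-5)·(−12, 12, 1) = (−2, −3, 46).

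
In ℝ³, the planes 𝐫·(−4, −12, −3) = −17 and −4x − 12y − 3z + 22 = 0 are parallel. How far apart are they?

With common normal n = (−4, −12, −3) (|n| = 13), the distance is |(-17) − (-22)|/|n| = 5/13.

5/13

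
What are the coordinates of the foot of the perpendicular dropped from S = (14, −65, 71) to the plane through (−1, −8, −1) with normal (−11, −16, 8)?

n = (−11, −16, 8), |n|² = 441, and n·S − 131 = 1323.
t = 1323/441 = 3, so the foot is S − t·n = (14, −65, 71) − 3·(−11, −16, 8) = (47, −17, 47).

(47, -17, 47)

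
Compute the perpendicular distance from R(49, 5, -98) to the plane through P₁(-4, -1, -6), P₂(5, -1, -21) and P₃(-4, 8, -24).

P₁P₂ = (9, 0, -15) and P₁P₃ = (0, 9, -18), so a normal is n = P₁P₂ × P₁P₃ = (135, 162, 81).
d = |135·49 + 162·5 + 81·(-98) − (-1188)| / √(18225 + 26244 + 6561) = |675| / (27√70) = 25/√70.

25/√70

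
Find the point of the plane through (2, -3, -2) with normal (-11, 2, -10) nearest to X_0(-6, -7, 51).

(-28, -3, 31)

The perpendicular from X_0 has direction n = (-11, 2, -10): r = (-6, -7, 51) + μ(-11, 2, -10).
Substitute into the plane: n·(X_0 + μn) = -8 gives -458 + 225μ = -8, so μ = 2.
Foot = (-6, -7, 51) + 2·(-11, 2, -10) = (-28, -3, 31).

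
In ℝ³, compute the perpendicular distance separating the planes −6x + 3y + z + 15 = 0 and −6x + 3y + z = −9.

3√46/23

Both planes have normal n = (−6, 3, 1), |n| = √46. Any point on the first plane is at distance |(-9) − (-15)|/|n| = 6/√46 = 3√46/23 from the second.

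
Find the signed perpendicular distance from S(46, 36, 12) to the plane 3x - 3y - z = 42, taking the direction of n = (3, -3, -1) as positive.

n·S − 42 = -24.
|n| = √19, so the signed distance is -24√19/19.

-24√19/19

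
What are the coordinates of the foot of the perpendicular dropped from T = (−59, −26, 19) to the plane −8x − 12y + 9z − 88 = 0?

(-35, 10, -8)

The perpendicular from T has direction n = (−8, −12, 9): r = (−59, −26, 19) + λ(−8, −12, 9).
Substitute into the plane: n·(T + λn) = 88 gives 955 + 289λ = 88, so λ = -3.
Foot = (−59, −26, 19) + (-3)·(−8, −12, 9) = (−35, 10, −8).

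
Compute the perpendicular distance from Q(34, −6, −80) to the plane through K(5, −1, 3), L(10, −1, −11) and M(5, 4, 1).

19/15

KL = (5, 0, −14) and KM = (0, 5, −2), so a normal is n = KL × KM = (70, 10, 25).
Then n·(34, −6, −80) − 415 = −95.
|n| = √(4900 + 100 + 625) = 75, so the distance is |-95|/75 = 19/15.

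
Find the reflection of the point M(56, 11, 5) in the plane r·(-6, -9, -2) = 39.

n = (-6, -9, -2), |n|² = 121, n·M − 39 = -484, so t = -484/121 = -4.
Foot F = M − (-4)·n = (32, -25, -3); the reflection is 2F − M = (8, -61, -11).

(8, -61, -11)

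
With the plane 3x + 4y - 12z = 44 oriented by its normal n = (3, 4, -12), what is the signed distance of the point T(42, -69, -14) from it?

-2

n·T − 44 = -26.
|n| = 13, so the signed distance is -26/13 = -2.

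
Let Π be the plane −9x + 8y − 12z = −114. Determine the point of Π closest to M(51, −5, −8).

(42, 3, -20)

n = (−9, 8, −12), |n|² = 289, and n·M − (-114) = -289.
t = -289/289 = -1, so the foot is M − t·n = (51, −5, −8) − (-1)·(−9, 8, −12) = (42, 3, −20).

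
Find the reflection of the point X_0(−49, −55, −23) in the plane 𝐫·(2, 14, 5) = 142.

(-29, 85, 27)

n = (2, 14, 5), |n|² = 225, n·X_0 − 142 = -1125, so t = -1125/225 = -5.
Foot F = X_0 − (-5)·n = (−39, 15, 2); the reflection is 2F − X_0 = (−29, 85, 27).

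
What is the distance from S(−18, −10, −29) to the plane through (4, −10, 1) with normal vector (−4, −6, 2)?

√14

The plane has equation n·(r − (4, −10, 1)) = 0, i.e. n·r = 46.
Then n·(−18, −10, −29) − 46 = 28.
|n| = √(16 + 36 + 4) = 2√14, so the distance is |28|/(2√14) = √14.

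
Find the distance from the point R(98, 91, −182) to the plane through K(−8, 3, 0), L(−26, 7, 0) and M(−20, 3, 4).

KL = (−18, 4, 0) and KM = (−12, 0, 4), so a normal is n = KL × KM = (16, 72, 48).
d = |16·98 + 72·91 + 48·(-182) − 88| / √(256 + 5184 + 2304) = |-704| / 88 = 8.

8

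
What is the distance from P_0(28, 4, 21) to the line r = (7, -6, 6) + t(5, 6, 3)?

2√34

Direction vector d = (5, 6, 3).
AP = (21, 10, 15); AP·d = 210, |AP|² = 766, |d|² = 70.
distance² = |AP|² − (AP·d)²/|d|² = 766 − 44100/70 = 136, so the distance is 2√34.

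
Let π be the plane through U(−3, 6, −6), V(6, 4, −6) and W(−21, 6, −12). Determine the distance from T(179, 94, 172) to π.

UV = (9, −2, 0) and UW = (−18, 0, −6), so a normal is n = UV × UW = (12, 54, −36).
n = (12, 54, −36); n·P − 504 = 528; |n| = 66; distance = 528/66 = 8.

8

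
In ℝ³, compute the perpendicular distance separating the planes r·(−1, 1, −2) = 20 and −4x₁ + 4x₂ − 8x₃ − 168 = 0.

Divide the second equation by 4 to match normals: −x₁ + x₂ − 2x₃ = 42.
Both planes have normal n = (−1, 1, −2), |n| = √6. Any point on the first plane is at distance |42 − 20|/|n| = 22/√6 = 11√6/3 from the second.

11√6/3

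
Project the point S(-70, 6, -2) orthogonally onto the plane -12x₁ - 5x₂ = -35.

n = (-12, -5, 0), |n|² = 169, and n·S − (-35) = 845.
t = 845/169 = 5, so the foot is S − t·n = (-70, 6, -2) − 5·(-12, -5, 0) = (-10, 31, -2).

(-10, 31, -2)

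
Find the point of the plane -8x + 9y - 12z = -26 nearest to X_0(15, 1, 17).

n = (-8, 9, -12), |n|² = 289, and n·X_0 − (-26) = -289.
t = -289/289 = -1, so the foot is X_0 − t·n = (15, 1, 17) − (-1)·(-8, 9, -12) = (7, 10, 5).

(7, 10, 5)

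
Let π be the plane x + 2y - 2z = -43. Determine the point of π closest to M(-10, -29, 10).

(-5, -19, 0)

n = (1, 2, -2), |n|² = 9, and n·M − (-43) = -45.
t = -45/9 = -5, so the foot is M − t·n = (-10, -29, 10) − (-5)·(1, 2, -2) = (-5, -19, 0).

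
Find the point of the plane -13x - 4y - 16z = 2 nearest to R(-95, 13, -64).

The perpendicular from R has direction n = (-13, -4, -16): r = (-95, 13, -64) + t(-13, -4, -16).
Substitute into the plane: n·(R + tn) = 2 gives 2207 + 441t = 2, so t = -5.
Foot = (-95, 13, -64) + (-5)·(-13, -4, -16) = (-30, 33, 16).

(-30, 33, 16)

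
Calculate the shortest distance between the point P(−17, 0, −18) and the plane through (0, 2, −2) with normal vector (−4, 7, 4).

The plane has equation n·(r − (0, 2, −2)) = 0, i.e. n·r = 6.
n = (−4, 7, 4); n·P − 6 = -10; |n| = 9; distance = 10/9.

10/9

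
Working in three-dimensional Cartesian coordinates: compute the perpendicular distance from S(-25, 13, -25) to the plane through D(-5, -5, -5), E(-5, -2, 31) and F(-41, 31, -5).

DE = (0, 3, 36) and DF = (-36, 36, 0), so a normal is n = DE × DF = (-1296, -1296, 108).
Then n·(-25, 13, -25) - 12420 = 432.
|n| = √(1679616 + 1679616 + 11664) = 1836, so the distance is |432|/1836 = 4/17.

4/17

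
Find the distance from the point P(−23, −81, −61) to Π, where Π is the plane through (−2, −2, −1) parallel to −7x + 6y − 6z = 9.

Parallel planes share the normal n = (−7, 6, −6); since (−2, −2, −1) lies on the plane, its equation is −7x + 6y − 6z = 8.
Then n·(−23, −81, −61) − 8 = 33.
|n| = √(49 + 36 + 36) = 11, so the distance is |33|/11 = 3.

3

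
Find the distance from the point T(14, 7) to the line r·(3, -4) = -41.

11

d = |3·14 + (-4)·7 − (-41)| / √(9 + 16) = |55|/5 = 11.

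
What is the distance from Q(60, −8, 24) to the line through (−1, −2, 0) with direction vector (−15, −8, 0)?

Direction vector d = (−15, −8, 0).
AP = (61, −6, 24); AP·d = -867, |AP|² = 4333, |d|² = 289.
distance² = |AP|² − (AP·d)²/|d|² = 4333 − 751689/289 = 1732, so the distance is 2√433.

2√433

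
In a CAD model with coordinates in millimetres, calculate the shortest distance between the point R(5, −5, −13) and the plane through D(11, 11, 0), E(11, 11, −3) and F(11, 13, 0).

DE = (0, 0, −3) and DF = (0, 2, 0), so a normal is n = DE × DF = (6, 0, 0).
d = |6·5 − 66| / √(36 + 0 + 0) = |-36| / 6 = 6.

6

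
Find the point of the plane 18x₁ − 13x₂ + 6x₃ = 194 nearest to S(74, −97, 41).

(-16, -32, 11)

The perpendicular from S has direction n = (18, −13, 6): r = (74, −97, 41) + μ(18, −13, 6).
Substitute into the plane: n·(S + μn) = 194 gives 2839 + 529μ = 194, so μ = -5.
Foot = (74, −97, 41) + (-5)·(18, −13, 6) = (−16, −32, 11).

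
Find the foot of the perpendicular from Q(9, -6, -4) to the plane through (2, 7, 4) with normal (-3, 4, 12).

The perpendicular from Q has direction n = (-3, 4, 12): r = (9, -6, -4) + t(-3, 4, 12).
Substitute into the plane: n·(Q + tn) = 70 gives -99 + 169t = 70, so t = 1.
Foot = (9, -6, -4) + 1·(-3, 4, 12) = (6, -2, 8).

(6, -2, 8)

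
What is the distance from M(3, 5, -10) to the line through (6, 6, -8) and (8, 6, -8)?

A direction vector is d = (2, 0, 0).
AP = (-3, -1, -2), and AP × d = (0, -4, 2).
|AP × d|² = 20 and |d|² = 4, so the distance is √(20/4) = √5.

√5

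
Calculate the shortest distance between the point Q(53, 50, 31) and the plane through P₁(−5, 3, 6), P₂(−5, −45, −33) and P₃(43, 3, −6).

1

P₁P₂ = (0, −48, −39) and P₁P₃ = (48, 0, −12), so a normal is n = P₁P₂ × P₁P₃ = (576, −1872, 2304).
d = |576·53 + (-1872)·50 + 2304·31 − 5328| / √(331776 + 3504384 + 5308416) = |3024| / 3024 = 1.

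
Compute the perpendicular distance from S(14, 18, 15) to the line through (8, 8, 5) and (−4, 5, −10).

2√17

A direction vector is d = (−12, −3, −15).
AP = (6, 10, 10); AP·d = -252, |AP|² = 236, |d|² = 378.
distance² = |AP|² − (AP·d)²/|d|² = 236 − 63504/378 = 68, so the distance is 2√17.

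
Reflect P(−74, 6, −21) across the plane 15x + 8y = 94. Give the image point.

n = (15, 8, 0), |n|² = 289, n·P − 94 = -1156, so t = -1156/289 = -4.
Foot F = P − (-4)·n = (−14, 38, −21); the reflection is 2F − P = (46, 70, −21).

(46, 70, -21)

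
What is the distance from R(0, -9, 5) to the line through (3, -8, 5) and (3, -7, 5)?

3

A direction vector is d = (0, 1, 0).
AP = (-3, -1, 0), and AP × d = (0, 0, -3).
|AP × d|² = 9 and |d|² = 1, so the distance is √9 = 3.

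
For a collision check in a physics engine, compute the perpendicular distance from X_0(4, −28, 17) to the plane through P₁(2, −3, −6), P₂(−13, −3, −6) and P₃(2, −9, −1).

P₁P₂ = (−15, 0, 0) and P₁P₃ = (0, −6, 5), so a normal is n = P₁P₂ × P₁P₃ = (0, 75, 90).
Then n·(4, −28, 17) − (−765) = 195.
|n| = √(0 + 5625 + 8100) = 15√61, so the distance is |195|/(15√61) = 13/√61.

13/√61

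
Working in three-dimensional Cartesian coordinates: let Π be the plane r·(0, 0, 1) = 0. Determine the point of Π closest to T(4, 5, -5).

(4, 5, 0)

n = (0, 0, 1), |n|² = 1, and n·T − 0 = -5.
t = -5/1 = -5, so the foot is T − t·n = (4, 5, -5) − (-5)·(0, 0, 1) = (4, 5, 0).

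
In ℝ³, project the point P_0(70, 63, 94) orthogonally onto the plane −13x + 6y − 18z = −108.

(18, 87, 22)

The perpendicular from P_0 has direction n = (−13, 6, −18): r = (70, 63, 94) + t(−13, 6, −18).
Substitute into the plane: n·(P_0 + tn) = -108 gives -2224 + 529t = -108, so t = 4.
Foot = (70, 63, 94) + 4·(−13, 6, −18) = (18, 87, 22).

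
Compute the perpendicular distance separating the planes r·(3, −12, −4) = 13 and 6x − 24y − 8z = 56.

Divide the second equation by 2 to match normals: 3x − 12y − 4z = 28.
Both planes have normal n = (3, −12, −4), |n| = 13. Any point on the first plane is at distance |28 − 13|/|n| = 15/13 from the second.

15/13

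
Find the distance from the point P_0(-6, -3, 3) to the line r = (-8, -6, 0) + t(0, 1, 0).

Direction vector d = (0, 1, 0).
AP = (2, 3, 3); AP·d = 3, |AP|² = 22, |d|² = 1.
distance² = |AP|² − (AP·d)²/|d|² = 22 − 9/1 = 13, so the distance is √13.

√13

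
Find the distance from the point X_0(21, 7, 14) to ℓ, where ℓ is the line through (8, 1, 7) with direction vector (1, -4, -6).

Direction vector d = (1, -4, -6).
AP = (13, 6, 7), and AP × d = (-8, 85, -58).
|AP × d|² = 10653 and |d|² = 53, so the distance is √(10653/53) = √201.

√201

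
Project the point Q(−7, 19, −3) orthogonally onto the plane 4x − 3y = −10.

n = (4, −3, 0), |n|² = 25, and n·Q − (-10) = -75.
t = -75/25 = -3, so the foot is Q − t·n = (−7, 19, −3) − (-3)·(4, −3, 0) = (5, 10, −3).

(5, 10, -3)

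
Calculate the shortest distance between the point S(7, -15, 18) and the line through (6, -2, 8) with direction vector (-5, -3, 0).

2√59

Direction vector d = (-5, -3, 0).
AP = (1, -13, 10), and AP × d = (30, -50, -68).
|AP × d|² = 8024 and |d|² = 34, so the distance is √(8024/34) = √236 = 2√59.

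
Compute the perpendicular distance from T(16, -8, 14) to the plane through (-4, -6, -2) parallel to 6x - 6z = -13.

2√2

Parallel planes share the normal n = (6, 0, -6); since (-4, -6, -2) lies on the plane, its equation is 6x - 6z = -12.
Then n·(16, -8, 14) - (-12) = 24.
|n| = √(36 + 0 + 36) = 6√2, so the distance is |24|/(6√2) = 2√2.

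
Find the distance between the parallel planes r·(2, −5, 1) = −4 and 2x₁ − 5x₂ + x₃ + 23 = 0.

19/√30

Both planes have normal n = (2, −5, 1), |n| = √30. Any point on the first plane is at distance |(-23) − (-4)|/|n| = 19/√30 from the second.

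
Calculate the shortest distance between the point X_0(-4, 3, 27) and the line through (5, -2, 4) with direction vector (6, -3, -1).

√451

Direction vector d = (6, -3, -1).
AP = (-9, 5, 23), and AP × d = (64, 129, -3).
|AP × d|² = 20746 and |d|² = 46, so the distance is √(20746/46) = √451.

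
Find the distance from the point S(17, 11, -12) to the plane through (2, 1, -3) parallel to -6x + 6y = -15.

Parallel planes share the normal n = (-6, 6, 0); since (2, 1, -3) lies on the plane, its equation is -6x + 6y = -6.
Then n·(17, 11, -12) - (-6) = -30.
|n| = √(36 + 36 + 0) = 6√2, so the distance is |-30|/(6√2) = 5/√2.

5√2/2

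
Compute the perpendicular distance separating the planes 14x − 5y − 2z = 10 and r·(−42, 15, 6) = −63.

Divide the second equation by -3 to match normals: 14x − 5y − 2z = 21.
With common normal n = (14, −5, −2) (|n| = 15), the distance is |10 − 21|/|n| = 11/15.

11/15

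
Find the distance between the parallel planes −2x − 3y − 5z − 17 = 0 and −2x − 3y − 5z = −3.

20/√38

With common normal n = (−2, −3, −5) (|n| = √38), the distance is |17 − (-3)|/|n| = 20/√38 = 10√38/19.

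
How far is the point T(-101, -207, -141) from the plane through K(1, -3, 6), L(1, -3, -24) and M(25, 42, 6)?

KL = (0, 0, -30) and KM = (24, 45, 0), so a normal is n = KL × KM = (1350, -720, 0).
Then n·(-101, -207, -141) - 3510 = 9180.
|n| = √(1822500 + 518400 + 0) = 1530, so the distance is |9180|/1530 = 6.

6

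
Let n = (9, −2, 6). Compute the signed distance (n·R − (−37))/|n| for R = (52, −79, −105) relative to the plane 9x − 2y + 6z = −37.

n·R − (-37) = 33.
|n| = 11, so the signed distance is 33/11 = 3.

3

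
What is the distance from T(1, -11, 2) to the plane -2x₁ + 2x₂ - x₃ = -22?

n = (-2, 2, -1); n·P − (-22) = -4; |n| = 3; distance = 4/3.

4/3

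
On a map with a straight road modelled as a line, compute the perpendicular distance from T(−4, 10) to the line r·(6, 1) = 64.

78/√37

d = |6·(-4) + 1·10 − 64| / √(36 + 1) = |-78|/√37 = 78√37/37.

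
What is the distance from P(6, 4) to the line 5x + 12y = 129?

51/13

d = |5·6 + 12·4 − 129| / √(25 + 144) = |-51|/13 = 51/13.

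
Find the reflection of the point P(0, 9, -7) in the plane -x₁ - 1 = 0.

n = (-1, 0, 0), |n|² = 1, n·P − 1 = -1, so t = -1/1 = -1.
Foot F = P − (-1)·n = (-1, 9, -7); the reflection is 2F − P = (-2, 9, -7).

(-2, 9, -7)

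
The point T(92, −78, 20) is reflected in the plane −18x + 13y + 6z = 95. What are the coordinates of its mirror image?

n = (−18, 13, 6), |n|² = 529, n·T − 95 = -2645, so t = -2645/529 = -5.
Foot F = T − (-5)·n = (2, −13, 50); the reflection is 2F − T = (−88, 52, 80).

(-88, 52, 80)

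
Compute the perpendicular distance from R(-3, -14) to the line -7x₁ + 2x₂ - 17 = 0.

d = |(-7)·(-3) + 2·(-14) − 17| / √(49 + 4) = |-24|/√53 = 24√53/53.

24/√53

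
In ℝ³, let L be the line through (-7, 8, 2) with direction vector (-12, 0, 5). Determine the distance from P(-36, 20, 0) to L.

Direction vector d = (-12, 0, 5).
AP = (-29, 12, -2), and AP × d = (60, 169, 144).
|AP × d|² = 52897 and |d|² = 169, so the distance is √(52897/169) = √313.

√313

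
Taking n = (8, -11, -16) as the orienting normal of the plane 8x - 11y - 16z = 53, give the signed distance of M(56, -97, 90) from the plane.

n·M − 53 = 22.
|n| = 21, so the signed distance is 22/21.

22/21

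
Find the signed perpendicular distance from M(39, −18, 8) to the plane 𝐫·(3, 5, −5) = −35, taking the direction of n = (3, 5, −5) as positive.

n·M − (-35) = 22.
|n| = √59, so the signed distance is 22√59/59.

22√59/59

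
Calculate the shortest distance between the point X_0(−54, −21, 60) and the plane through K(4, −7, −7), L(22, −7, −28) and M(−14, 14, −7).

KL = (18, 0, −21) and KM = (−18, 21, 0), so a normal is n = KL × KM = (441, 378, 378).
Then n·(−54, −21, 60) − (−3528) = −5544.
|n| = √(194481 + 142884 + 142884) = 693, so the distance is |-5544|/693 = 8.

8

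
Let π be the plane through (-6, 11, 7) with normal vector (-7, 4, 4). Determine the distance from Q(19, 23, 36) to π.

11/9

The plane has equation n·(r − (-6, 11, 7)) = 0, i.e. n·r = 114.
d = |(-7)·19 + 4·23 + 4·36 − 114| / √(49 + 16 + 16) = |-11| / 9 = 11/9.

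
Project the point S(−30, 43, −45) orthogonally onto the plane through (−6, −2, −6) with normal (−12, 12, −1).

(6, 7, -42)

n = (−12, 12, −1), |n|² = 289, and n·S − 54 = 867.
t = 867/289 = 3, so the foot is S − t·n = (−30, 43, −45) − 3·(−12, 12, −1) = (6, 7, −42).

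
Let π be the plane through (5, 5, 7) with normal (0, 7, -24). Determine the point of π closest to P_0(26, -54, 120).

(26, -19, 0)

The perpendicular from P_0 has direction n = (0, 7, -24): r = (26, -54, 120) + μ(0, 7, -24).
Substitute into the plane: n·(P_0 + μn) = -133 gives -3258 + 625μ = -133, so μ = 5.
Foot = (26, -54, 120) + 5·(0, 7, -24) = (26, -19, 0).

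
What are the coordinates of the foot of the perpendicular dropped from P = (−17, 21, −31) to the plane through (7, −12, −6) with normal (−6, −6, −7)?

n = (−6, −6, −7), |n|² = 121, and n·P − 72 = 121.
t = 121/121 = 1, so the foot is P − t·n = (−17, 21, −31) − 1·(−6, −6, −7) = (−11, 27, −24).

(-11, 27, -24)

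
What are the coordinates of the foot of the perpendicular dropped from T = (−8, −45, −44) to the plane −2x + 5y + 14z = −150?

(-14, -30, -2)

n = (−2, 5, 14), |n|² = 225, and n·T − (-150) = -675.
t = -675/225 = -3, so the foot is T − t·n = (−8, −45, −44) − (-3)·(−2, 5, 14) = (−14, −30, −2).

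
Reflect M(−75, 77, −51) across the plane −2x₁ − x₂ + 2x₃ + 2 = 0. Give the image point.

With n = (−2, −1, 2), the signed offset is (n·M − (-2))/|n|² = -27/9 = -3.
M' = M − 2t·n = (−75, 77, −51) − (-6)·(−2, −1, 2) = (−87, 71, −39).

(-87, 71, -39)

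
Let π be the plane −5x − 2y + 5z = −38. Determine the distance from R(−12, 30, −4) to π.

d = |(-5)·(-12) + (-2)·30 + 5·(-4) − (-38)| / √(25 + 4 + 25) = |18| / (3√6) = √6.

√6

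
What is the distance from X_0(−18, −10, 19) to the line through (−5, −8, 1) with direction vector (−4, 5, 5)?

Direction vector d = (−4, 5, 5).
AP = (−13, −2, 18); AP·d = 132, |AP|² = 497, |d|² = 66.
distance² = |AP|² − (AP·d)²/|d|² = 497 − 17424/66 = 233, so the distance is √233.

√233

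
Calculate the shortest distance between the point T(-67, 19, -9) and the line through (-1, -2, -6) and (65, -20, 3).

A direction vector is d = (66, -18, 9).
AP = (-66, 21, -3), and AP × d = (135, 396, -198).
|AP × d|² = 214245 and |d|² = 4761, so the distance is √(214245/4761) = √45 = 3√5.

3√5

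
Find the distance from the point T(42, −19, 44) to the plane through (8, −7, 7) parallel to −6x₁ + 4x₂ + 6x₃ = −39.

15√22/22

Parallel planes share the normal n = (−6, 4, 6); since (8, −7, 7) lies on the plane, its equation is −6x₁ + 4x₂ + 6x₃ = -34.
Then n·(42, −19, 44) − (−34) = −30.
|n| = √(36 + 16 + 36) = 2√22, so the distance is |-30|/(2√22) = 15/√22.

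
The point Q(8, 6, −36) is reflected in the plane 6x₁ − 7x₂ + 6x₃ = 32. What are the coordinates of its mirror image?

With n = (6, −7, 6), the signed offset is (n·Q − 32)/|n|² = -242/121 = -2.
Q' = Q − 2t·n = (8, 6, −36) − (-4)·(6, −7, 6) = (32, −22, −12).

(32, -22, -12)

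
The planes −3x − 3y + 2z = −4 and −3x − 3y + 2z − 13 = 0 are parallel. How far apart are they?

With common normal n = (−3, −3, 2) (|n| = √22), the distance is |(-4) − 13|/|n| = 17/√22 = 17√22/22.

17/√22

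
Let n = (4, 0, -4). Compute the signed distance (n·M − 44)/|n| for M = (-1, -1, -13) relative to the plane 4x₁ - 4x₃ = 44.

√2/2

n·M − 44 = 4.
|n| = 4√2, so the signed distance is √2/2.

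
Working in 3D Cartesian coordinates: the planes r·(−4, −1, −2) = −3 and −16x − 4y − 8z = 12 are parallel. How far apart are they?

Divide the second equation by 4 to match normals: −4x − y − 2z = 3.
With common normal n = (−4, −1, −2) (|n| = √21), the distance is |(-3) − 3|/|n| = 6/√21.

6/√21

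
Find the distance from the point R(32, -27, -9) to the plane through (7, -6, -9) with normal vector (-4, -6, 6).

13/√22

The plane has equation n·(r − (7, -6, -9)) = 0, i.e. n·r = -46.
Then n·(32, -27, -9) - (-46) = 26.
|n| = √(16 + 36 + 36) = 2√22, so the distance is |26|/(2√22) = 13/√22.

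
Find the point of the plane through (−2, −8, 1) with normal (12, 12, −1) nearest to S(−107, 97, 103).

(-1747/17, 1721/17, 1745/17)

The perpendicular from S has direction n = (12, 12, −1): r = (−107, 97, 103) + μ(12, 12, −1).
Substitute into the plane: n·(S + μn) = -121 gives -223 + 289μ = -121, so μ = 6/17.
Foot = (−107, 97, 103) + (6/17)·(12, 12, −1) = (−1747/17, 1721/17, 1745/17).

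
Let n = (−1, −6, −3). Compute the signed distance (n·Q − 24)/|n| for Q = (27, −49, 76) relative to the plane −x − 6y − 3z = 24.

n·Q − 24 = 15.
|n| = √46, so the signed distance is 15/√46.

15/√46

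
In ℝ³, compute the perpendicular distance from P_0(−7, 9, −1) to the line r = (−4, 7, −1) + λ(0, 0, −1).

Direction vector d = (0, 0, −1).
AP = (−3, 2, 0), and AP × d = (−2, −3, 0).
|AP × d|² = 13 and |d|² = 1, so the distance is √13.

√13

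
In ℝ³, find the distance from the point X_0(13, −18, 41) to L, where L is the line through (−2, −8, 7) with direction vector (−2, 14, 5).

√1481

Direction vector d = (−2, 14, 5).
AP = (15, −10, 34), and AP × d = (−526, −143, 190).
|AP × d|² = 333225 and |d|² = 225, so the distance is √(333225/225) = √1481.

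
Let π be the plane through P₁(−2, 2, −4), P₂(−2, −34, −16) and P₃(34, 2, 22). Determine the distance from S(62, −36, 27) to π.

P₁P₂ = (0, −36, −12) and P₁P₃ = (36, 0, 26), so a normal is n = P₁P₂ × P₁P₃ = (−936, −432, 1296).
n = (−936, −432, 1296); n·P − (-4176) = -3312; |n| = 1656; distance = 3312/1656 = 2.

2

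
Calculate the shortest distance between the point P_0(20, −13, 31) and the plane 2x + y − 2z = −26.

3

n = (2, 1, −2); n·P − (-26) = -9; |n| = 3; distance = 9/3 = 3.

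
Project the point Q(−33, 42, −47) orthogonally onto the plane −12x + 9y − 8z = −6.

(15, 6, -15)

n = (−12, 9, −8), |n|² = 289, and n·Q − (-6) = 1156.
t = 1156/289 = 4, so the foot is Q − t·n = (−33, 42, −47) − 4·(−12, 9, −8) = (15, 6, −15).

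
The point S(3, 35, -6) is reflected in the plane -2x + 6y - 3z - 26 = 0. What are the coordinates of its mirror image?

With n = (-2, 6, -3), the signed offset is (n·S − 26)/|n|² = 196/49 = 4.
S' = S − 2t·n = (3, 35, -6) − 8·(-2, 6, -3) = (19, -13, 18).

(19, -13, 18)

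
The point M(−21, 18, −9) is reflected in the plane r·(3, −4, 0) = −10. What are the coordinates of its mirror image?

n = (3, −4, 0), |n|² = 25, n·M − (-10) = -125, so t = -125/25 = -5.
Foot F = M − (-5)·n = (−6, −2, −9); the reflection is 2F − M = (9, −22, −9).

(9, -22, -9)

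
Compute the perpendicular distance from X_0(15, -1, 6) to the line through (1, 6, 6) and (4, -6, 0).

√161

A direction vector is d = (3, -12, -6).
AP = (14, -7, 0); AP·d = 126, |AP|² = 245, |d|² = 189.
distance² = |AP|² − (AP·d)²/|d|² = 245 − 15876/189 = 161, so the distance is √161.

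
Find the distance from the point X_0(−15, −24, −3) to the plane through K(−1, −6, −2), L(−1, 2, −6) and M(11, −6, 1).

26√21/21

KL = (0, 8, −4) and KM = (12, 0, 3), so a normal is n = KL × KM = (24, −48, −96).
d = |24·(-15) + (-48)·(-24) + (-96)·(-3) − 456| / √(576 + 2304 + 9216) = |624| / (24√21) = 26/√21.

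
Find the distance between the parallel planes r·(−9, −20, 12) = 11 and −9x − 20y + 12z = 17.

6/25

With common normal n = (−9, −20, 12) (|n| = 25), the distance is |11 − 17|/|n| = 6/25.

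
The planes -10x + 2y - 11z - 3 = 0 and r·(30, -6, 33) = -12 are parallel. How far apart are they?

Divide the second equation by -3 to match normals: -10x + 2y - 11z = 4.
With common normal n = (-10, 2, -11) (|n| = 15), the distance is |3 − 4|/|n| = 1/15.

1/15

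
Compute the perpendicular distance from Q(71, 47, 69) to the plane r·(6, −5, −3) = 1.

d = |6·71 + (-5)·47 + (-3)·69 − 1| / √(36 + 25 + 9) = |-17| / √70 = 17√70/70.

17√70/70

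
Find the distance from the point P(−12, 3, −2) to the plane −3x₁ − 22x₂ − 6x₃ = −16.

2/23

d = |(-3)·(-12) + (-22)·3 + (-6)·(-2) − (-16)| / √(9 + 484 + 36) = |-2| / 23 = 2/23.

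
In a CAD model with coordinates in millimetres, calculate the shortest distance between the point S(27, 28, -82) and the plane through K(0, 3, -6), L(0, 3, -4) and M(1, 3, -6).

KL = (0, 0, 2) and KM = (1, 0, 0), so a normal is n = KL × KM = (0, 2, 0).
Then n·(27, 28, -82) - 6 = 50.
|n| = √(0 + 4 + 0) = 2, so the distance is |50|/2 = 25.

25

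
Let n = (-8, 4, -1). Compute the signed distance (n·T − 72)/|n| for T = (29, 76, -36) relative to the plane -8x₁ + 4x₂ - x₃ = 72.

4

n·T − 72 = 36.
|n| = 9, so the signed distance is 36/9 = 4.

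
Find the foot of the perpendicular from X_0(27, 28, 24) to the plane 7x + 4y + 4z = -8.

n = (7, 4, 4), |n|² = 81, and n·X_0 − (-8) = 405.
t = 405/81 = 5, so the foot is X_0 − t·n = (27, 28, 24) − 5·(7, 4, 4) = (-8, 8, 4).

(-8, 8, 4)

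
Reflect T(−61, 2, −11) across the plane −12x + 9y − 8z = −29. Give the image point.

With n = (−12, 9, −8), the signed offset is (n·T − (-29))/|n|² = 867/289 = 3.
T' = T − 2t·n = (−61, 2, −11) − 6·(−12, 9, −8) = (11, −52, 37).

(11, -52, 37)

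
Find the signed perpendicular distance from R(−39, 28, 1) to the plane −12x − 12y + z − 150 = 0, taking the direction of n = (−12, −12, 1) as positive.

-1

n·R − 150 = -17.
|n| = 17, so the signed distance is -17/17 = -1.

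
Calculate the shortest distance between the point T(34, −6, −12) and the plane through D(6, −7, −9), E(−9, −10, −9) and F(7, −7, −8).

26/(3√3)

DE = (−15, −3, 0) and DF = (1, 0, 1), so a normal is n = DE × DF = (−3, 15, 3).
d = |(-3)·34 + 15·(-6) + 3·(-12) − (-150)| / √(9 + 225 + 9) = |-78| / (9√3) = 26√3/9.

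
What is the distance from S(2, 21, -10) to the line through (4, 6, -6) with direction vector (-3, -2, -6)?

Direction vector d = (-3, -2, -6).
AP = (-2, 15, -4), and AP × d = (-98, 0, 49).
|AP × d|² = 12005 and |d|² = 49, so the distance is √(12005/49) = √245 = 7√5.

7√5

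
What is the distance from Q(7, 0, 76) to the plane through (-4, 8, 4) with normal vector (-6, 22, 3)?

26/23

The plane has equation n·(r − (-4, 8, 4)) = 0, i.e. n·r = 212.
n = (-6, 22, 3); n·P − 212 = -26; |n| = 23; distance = 26/23.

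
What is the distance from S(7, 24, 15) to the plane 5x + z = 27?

Normal vector n = (5, 0, 1), and n·(7, 24, 15) − 27 = 23.
|n| = √(25 + 0 + 1) = √26, so the distance is |23|/√26 = 23/√26.

23/√26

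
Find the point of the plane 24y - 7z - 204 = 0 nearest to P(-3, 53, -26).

(-3, 5, -12)

n = (0, 24, -7), |n|² = 625, and n·P − 204 = 1250.
t = 1250/625 = 2, so the foot is P − t·n = (-3, 53, -26) − 2·(0, 24, -7) = (-3, 5, -12).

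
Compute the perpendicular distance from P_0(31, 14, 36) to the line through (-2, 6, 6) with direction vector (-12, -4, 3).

9√17

Direction vector d = (-12, -4, 3).
AP = (33, 8, 30); AP·d = -338, |AP|² = 2053, |d|² = 169.
distance² = |AP|² − (AP·d)²/|d|² = 2053 − 114244/169 = 1377, so the distance is 9√17.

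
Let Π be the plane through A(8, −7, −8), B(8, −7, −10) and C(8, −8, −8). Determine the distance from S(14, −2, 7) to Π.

6

AB = (0, 0, −2) and AC = (0, −1, 0), so a normal is n = AB × AC = (−2, 0, 0).
n = (−2, 0, 0); n·P − (-16) = -12; |n| = 2; distance = 12/2 = 6.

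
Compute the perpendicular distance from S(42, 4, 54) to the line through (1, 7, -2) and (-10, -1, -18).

√857

A direction vector is d = (-11, -8, -16).
AP = (41, -3, 56); AP·d = -1323, |AP|² = 4826, |d|² = 441.
distance² = |AP|² − (AP·d)²/|d|² = 4826 − 1750329/441 = 857, so the distance is √857.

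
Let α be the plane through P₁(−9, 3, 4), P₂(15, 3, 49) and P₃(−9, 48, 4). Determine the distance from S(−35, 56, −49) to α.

P₁P₂ = (24, 0, 45) and P₁P₃ = (0, 45, 0), so a normal is n = P₁P₂ × P₁P₃ = (−2025, 0, 1080).
d = |(-2025)·(-35) + 1080·(-49) − 22545| / √(4100625 + 0 + 1166400) = |-4590| / 2295 = 2.

2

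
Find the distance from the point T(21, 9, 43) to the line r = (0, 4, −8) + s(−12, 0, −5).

√1546

Direction vector d = (−12, 0, −5).
AP = (21, 5, 51); AP·d = -507, |AP|² = 3067, |d|² = 169.
distance² = |AP|² − (AP·d)²/|d|² = 3067 − 257049/169 = 1546, so the distance is √1546.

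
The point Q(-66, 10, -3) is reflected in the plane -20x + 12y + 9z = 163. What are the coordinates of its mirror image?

(14, -38, -39)

With n = (-20, 12, 9), the signed offset is (n·Q − 163)/|n|² = 1250/625 = 2.
Q' = Q − 2t·n = (-66, 10, -3) − 4·(-20, 12, 9) = (14, -38, -39).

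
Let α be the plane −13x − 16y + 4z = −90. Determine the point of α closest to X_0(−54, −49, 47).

The perpendicular from X_0 has direction n = (−13, −16, 4): r = (−54, −49, 47) + μ(−13, −16, 4).
Substitute into the plane: n·(X_0 + μn) = -90 gives 1674 + 441μ = -90, so μ = -4.
Foot = (−54, −49, 47) + (-4)·(−13, −16, 4) = (−2, 15, 31).

(-2, 15, 31)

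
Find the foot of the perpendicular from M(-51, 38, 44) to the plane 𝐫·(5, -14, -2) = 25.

The perpendicular from M has direction n = (5, -14, -2): r = (-51, 38, 44) + λ(5, -14, -2).
Substitute into the plane: n·(M + λn) = 25 gives -875 + 225λ = 25, so λ = 4.
Foot = (-51, 38, 44) + 4·(5, -14, -2) = (-31, -18, 36).

(-31, -18, 36)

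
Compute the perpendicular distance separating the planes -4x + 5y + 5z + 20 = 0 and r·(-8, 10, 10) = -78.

19√66/66

Divide the second equation by 2 to match normals: -4x + 5y + 5z = -39.
With common normal n = (-4, 5, 5) (|n| = √66), the distance is |(-20) − (-39)|/|n| = 19/√66.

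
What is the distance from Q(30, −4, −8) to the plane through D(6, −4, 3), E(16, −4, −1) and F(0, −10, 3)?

7/√33

DE = (10, 0, −4) and DF = (−6, −6, 0), so a normal is n = DE × DF = (−24, 24, −60).
Then n·(30, −4, −8) − (−420) = 84.
|n| = √(576 + 576 + 3600) = 12√33, so the distance is |84|/(12√33) = 7√33/33.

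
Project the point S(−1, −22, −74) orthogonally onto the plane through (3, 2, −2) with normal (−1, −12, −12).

(3, 26, -26)

n = (−1, −12, −12), |n|² = 289, and n·S − (-3) = 1156.
t = 1156/289 = 4, so the foot is S − t·n = (−1, −22, −74) − 4·(−1, −12, −12) = (3, 26, −26).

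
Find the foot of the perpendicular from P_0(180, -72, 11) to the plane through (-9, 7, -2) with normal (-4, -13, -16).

The perpendicular from P_0 has direction n = (-4, -13, -16): r = (180, -72, 11) + t(-4, -13, -16).
Substitute into the plane: n·(P_0 + tn) = -23 gives 40 + 441t = -23, so t = -1/7.
Foot = (180, -72, 11) + (-1/7)·(-4, -13, -16) = (1264/7, -491/7, 93/7).

(1264/7, -491/7, 93/7)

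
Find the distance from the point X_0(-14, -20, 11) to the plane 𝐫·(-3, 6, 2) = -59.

Normal vector n = (-3, 6, 2), and n·(-14, -20, 11) - (-59) = 3.
|n| = √(9 + 36 + 4) = 7, so the distance is |3|/7 = 3/7.

3/7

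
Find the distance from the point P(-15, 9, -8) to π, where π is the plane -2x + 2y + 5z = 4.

n = (-2, 2, 5); n·P − 4 = 4; |n| = √33; distance = 4/√33.

4/√33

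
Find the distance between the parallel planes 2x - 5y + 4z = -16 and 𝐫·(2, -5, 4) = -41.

5√5/3

With common normal n = (2, -5, 4) (|n| = 3√5), the distance is |(-16) − (-41)|/|n| = 25/(3√5) = 5√5/3.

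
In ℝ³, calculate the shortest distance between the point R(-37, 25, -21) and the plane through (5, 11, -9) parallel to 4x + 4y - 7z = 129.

28/9

Parallel planes share the normal n = (4, 4, -7); since (5, 11, -9) lies on the plane, its equation is 4x + 4y - 7z = 127.
d = |4·(-37) + 4·25 + (-7)·(-21) − 127| / √(16 + 16 + 49) = |-28| / 9 = 28/9.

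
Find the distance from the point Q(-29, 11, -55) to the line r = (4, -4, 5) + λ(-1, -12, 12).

Direction vector d = (-1, -12, 12).
AP = (-33, 15, -60); AP·d = -867, |AP|² = 4914, |d|² = 289.
distance² = |AP|² − (AP·d)²/|d|² = 4914 − 751689/289 = 2313, so the distance is 3√257.

3√257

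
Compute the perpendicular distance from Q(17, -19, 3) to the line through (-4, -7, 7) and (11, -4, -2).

√286

A direction vector is d = (15, 3, -9).
AP = (21, -12, -4), and AP × d = (120, 129, 243).
|AP × d|² = 90090 and |d|² = 315, so the distance is √(90090/315) = √286.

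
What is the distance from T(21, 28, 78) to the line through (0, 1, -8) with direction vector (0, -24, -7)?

3√674

Direction vector d = (0, -24, -7).
AP = (21, 27, 86); AP·d = -1250, |AP|² = 8566, |d|² = 625.
distance² = |AP|² − (AP·d)²/|d|² = 8566 − 1562500/625 = 6066, so the distance is 3√674.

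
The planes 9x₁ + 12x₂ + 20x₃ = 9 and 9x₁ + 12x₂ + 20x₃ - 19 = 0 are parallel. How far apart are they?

Both planes have normal n = (9, 12, 20), |n| = 25. Any point on the first plane is at distance |19 − 9|/|n| = 10/25 = 2/5 from the second.

2/5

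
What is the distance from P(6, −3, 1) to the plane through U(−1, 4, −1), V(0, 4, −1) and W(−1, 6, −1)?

2

UV = (1, 0, 0) and UW = (0, 2, 0), so a normal is n = UV × UW = (0, 0, 2).
d = |2·1 − (-2)| / √(0 + 0 + 4) = |4| / 2 = 2.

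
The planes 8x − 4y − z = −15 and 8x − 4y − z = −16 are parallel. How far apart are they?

Both planes have normal n = (8, −4, −1), |n| = 9. Any point on the first plane is at distance |(-16) − (-15)|/|n| = 1/9 from the second.

1/9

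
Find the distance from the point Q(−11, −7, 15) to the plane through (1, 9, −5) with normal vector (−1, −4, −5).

The plane has equation n·(r − (1, 9, −5)) = 0, i.e. n·r = -12.
n = (−1, −4, −5); n·P − (-12) = -24; |n| = √42; distance = 24/√42.

4√42/7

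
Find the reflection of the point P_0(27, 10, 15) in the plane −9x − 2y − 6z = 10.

(-27, -2, -21)

n = (−9, −2, −6), |n|² = 121, n·P_0 − 10 = -363, so t = -363/121 = -3.
Foot F = P_0 − (-3)·n = (0, 4, −3); the reflection is 2F − P_0 = (−27, −2, −21).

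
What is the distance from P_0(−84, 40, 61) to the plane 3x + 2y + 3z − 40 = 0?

29/√22

n = (3, 2, 3); n·P − 40 = -29; |n| = √22; distance = 29/√22 = 29√22/22.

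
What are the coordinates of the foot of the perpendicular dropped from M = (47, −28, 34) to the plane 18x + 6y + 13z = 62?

(11, -40, 8)

The perpendicular from M has direction n = (18, 6, 13): r = (47, −28, 34) + t(18, 6, 13).
Substitute into the plane: n·(M + tn) = 62 gives 1120 + 529t = 62, so t = -2.
Foot = (47, −28, 34) + (-2)·(18, 6, 13) = (11, −40, 8).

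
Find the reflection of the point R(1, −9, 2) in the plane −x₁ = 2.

n = (−1, 0, 0), |n|² = 1, n·R − 2 = -3, so t = -3/1 = -3.
Foot F = R − (-3)·n = (−2, −9, 2); the reflection is 2F − R = (−5, −9, 2).

(-5, -9, 2)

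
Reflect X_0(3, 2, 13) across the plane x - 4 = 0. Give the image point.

With n = (1, 0, 0), the signed offset is (n·X_0 − 4)/|n|² = -1/1 = -1.
X_0' = X_0 − 2t·n = (3, 2, 13) − (-2)·(1, 0, 0) = (5, 2, 13).

(5, 2, 13)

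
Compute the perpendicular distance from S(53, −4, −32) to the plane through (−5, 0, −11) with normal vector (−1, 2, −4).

18/√21

The plane has equation n·(r − (−5, 0, −11)) = 0, i.e. n·r = 49.
n = (−1, 2, −4); n·P − 49 = 18; |n| = √21; distance = 18/√21.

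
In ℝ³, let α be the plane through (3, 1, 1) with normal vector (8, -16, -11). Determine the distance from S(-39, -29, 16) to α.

The plane has equation n·(r − (3, 1, 1)) = 0, i.e. n·r = -3.
Then n·(-39, -29, 16) - (-3) = -21.
|n| = √(64 + 256 + 121) = 21, so the distance is |-21|/21 = 1.

1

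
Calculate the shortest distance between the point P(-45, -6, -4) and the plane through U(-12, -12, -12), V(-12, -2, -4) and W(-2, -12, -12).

UV = (0, 10, 8) and UW = (10, 0, 0), so a normal is n = UV × UW = (0, 80, -100).
d = |80·(-6) + (-100)·(-4) − 240| / √(0 + 6400 + 10000) = |-320| / (20√41) = 16/√41.

16/√41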